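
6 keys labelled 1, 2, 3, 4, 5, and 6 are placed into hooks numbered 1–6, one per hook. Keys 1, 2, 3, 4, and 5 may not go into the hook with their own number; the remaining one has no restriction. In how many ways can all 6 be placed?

309

Let Aᵢ (for 1 ≤ i ≤ 5) be the placements that put key i in its forbidden hook. Any j of these fix j positions, leaving (6−j)! ways to fill the rest, and there are C(5,j) ways to pick which j.
By inclusion–exclusion, the number of valid placements is Σ_{j=0}^{5} (−1)^j C(5,j)·(6−j)!.
Computing: 720 − 600 + 240 − 60 + 10 − 1 = 309.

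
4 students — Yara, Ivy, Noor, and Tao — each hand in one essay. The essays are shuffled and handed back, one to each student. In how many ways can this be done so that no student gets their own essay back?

9

This is the derangement count D_4: permutations of 4 items with no fixed point.
By inclusion–exclusion this is Σ_{j=0}^{4} (−1)^j C(4,j)·(4−j)!.
Computing: 24 − 24 + 12 − 4 + 1 = 9.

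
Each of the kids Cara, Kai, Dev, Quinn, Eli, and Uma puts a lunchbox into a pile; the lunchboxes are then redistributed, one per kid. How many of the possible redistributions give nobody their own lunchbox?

265

Let Aᵢ be the assignments in which kid i gets their own lunchbox. We want the size of the complement of A₁∪…∪A_6.
By inclusion–exclusion this is Σ_{j=0}^{6} (−1)^j C(6,j)·(6−j)!.
Computing: 720 − 720 + 360 − 120 + 30 − 6 + 1 = 265.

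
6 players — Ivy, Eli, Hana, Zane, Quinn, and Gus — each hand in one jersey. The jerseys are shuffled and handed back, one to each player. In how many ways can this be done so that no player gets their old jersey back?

Let Aᵢ be the assignments in which player i gets their old jersey. We want the size of the complement of A₁∪…∪A_6.
By inclusion–exclusion this is Σ_{j=0}^{6} (−1)^j C(6,j)·(6−j)!.
Computing: 720 − 720 + 360 − 120 + 30 − 6 + 1 = 265.

265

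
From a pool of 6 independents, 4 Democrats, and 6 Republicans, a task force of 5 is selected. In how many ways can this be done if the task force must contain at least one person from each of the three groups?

With no constraint there are C(16,5) = 4368 possible selections.
Selections missing a whole group: no independents → C(10,5) = 252; no Democrats → C(12,5) = 792; no Republicans → C(10,5) = 252.
Add back selections omitting two groups (i.e. drawn from a single group): C(6,5) + C(4,5) + C(6,5) = 12.
By inclusion–exclusion: 4368 − 1296 + 12 = 3084.

3084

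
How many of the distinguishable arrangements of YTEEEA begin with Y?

20

With the first slot taken by Y, it remains to arrange the other 5 letters (TEEEA).
Those 5 letters have E appearing 3 times, giving (5)!/(3!) = 20.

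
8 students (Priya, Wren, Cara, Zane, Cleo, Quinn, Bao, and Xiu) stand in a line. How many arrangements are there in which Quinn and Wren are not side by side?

30240

There are 8! = 40320 arrangements in all. If Quinn and Wren are adjacent, merging them into one block gives 2·(7)! = 10080 arrangements.
Complementary counting: 40320 − 10080 = 30240.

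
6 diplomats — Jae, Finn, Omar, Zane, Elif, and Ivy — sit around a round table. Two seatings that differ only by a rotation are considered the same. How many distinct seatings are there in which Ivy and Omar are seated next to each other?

48

Treat {Ivy, Omar} as one unit (2 internal orders) and seat the resulting 5 units around the table: (4)! circular arrangements.
So 2 × (4)! = 2 × 24 = 48.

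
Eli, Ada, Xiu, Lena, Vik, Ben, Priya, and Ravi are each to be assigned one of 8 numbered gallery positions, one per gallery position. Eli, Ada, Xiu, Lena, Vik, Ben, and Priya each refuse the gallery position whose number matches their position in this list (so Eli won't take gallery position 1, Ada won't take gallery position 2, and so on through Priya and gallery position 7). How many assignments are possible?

Let Aᵢ (for 1 ≤ i ≤ 7) be the placements that put person i in their forbidden gallery position. Any j of these fix j positions, leaving (8−j)! ways to fill the rest, and there are C(7,j) ways to pick which j.
By inclusion–exclusion, the number of valid placements is Σ_{j=0}^{7} (−1)^j C(7,j)·(8−j)!.
Computing: 40320 − 35280 + 15120 − 4200 + 840 − 126 + 14 − 1 = 16687.

16687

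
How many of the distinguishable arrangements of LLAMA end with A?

With the last slot taken by A, it remains to arrange the other 4 letters (LLMA).
Those 4 letters have L appearing twice, giving (4)!/(2!) = 12.

12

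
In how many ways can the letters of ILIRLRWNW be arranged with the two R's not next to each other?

17640

There are 9!/(2!·2!·2!·2!) = 22680 arrangements of ILIRLRWNW in total.
If the two R's are adjacent, glue them into one block, leaving 8 items to arrange: (8)!/(2!·2!·2!) = 5040 ways.
Subtracting, 22680 − 5040 = 17640 arrangements keep the R's apart.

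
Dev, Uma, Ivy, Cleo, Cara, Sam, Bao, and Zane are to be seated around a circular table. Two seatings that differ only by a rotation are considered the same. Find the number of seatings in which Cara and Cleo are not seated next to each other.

All circular seatings of 8 people number (7)! = 5040.
Those with Cara next to Cleo: fuse the pair into one unit and seat 7 units around a circle — 2·(6)! = 1440.
Subtracting, 5040 − 1440 = 3600.

3600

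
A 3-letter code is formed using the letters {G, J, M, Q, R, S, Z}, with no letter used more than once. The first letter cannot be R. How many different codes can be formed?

180

The first letter has 7−1 = 6 choices (anything except R).
The remaining 2 letters are filled from the other 6 symbols without repetition: 6 × 5 = 30.
Total: 6 × 30 = 180.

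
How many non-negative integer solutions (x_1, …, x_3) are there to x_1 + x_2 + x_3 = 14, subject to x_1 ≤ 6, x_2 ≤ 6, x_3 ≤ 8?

Without the upper bounds there are C(16,2) = 120 ways to split 14 among 3 variables.
Subtract solutions that violate a single cap (substitute x_i' = x_i − (cap_i+1)): x_1 ≥ 7 gives C(9,2) = 36; x_2 ≥ 7 gives C(9,2) = 36; x_3 ≥ 9 gives C(7,2) = 21. Together 93.
Add back pairs where two caps are both exceeded: 1 + 0 + 0 = 1.
By inclusion–exclusion the count is 120 − 93 + 1 = 28.

28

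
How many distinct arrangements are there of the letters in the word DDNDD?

5

The 5 letters of DDNDD have repeats: D appearing 4 times.
The number of distinct arrangements is 5!/(4!) = 120/24 = 5.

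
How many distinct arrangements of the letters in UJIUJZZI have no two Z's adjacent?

There are 8!/(2!·2!·2!·2!) = 2520 arrangements of UJIUJZZI in total.
If the two Z's are adjacent, glue them into one block, leaving 7 items to arrange: (7)!/(2!·2!·2!) = 630 ways.
Hence 2520 − 630 = 1890.

1890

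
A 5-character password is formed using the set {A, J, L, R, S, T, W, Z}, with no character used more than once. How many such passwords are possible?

This is a permutation of 5 out of 8: P(8,5) = 8!/3!.
That product is 8 × 7 × 6 × 5 × 4 = 6720.

6720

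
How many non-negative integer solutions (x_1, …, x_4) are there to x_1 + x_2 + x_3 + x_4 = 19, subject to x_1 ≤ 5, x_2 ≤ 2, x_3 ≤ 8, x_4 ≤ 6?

10

By stars and bars, unrestricted non-negative solutions to x_1+…+x_4 = 19 number C(19+3,3) = 1540.
Subtract solutions that violate a single cap (substitute x_i' = x_i − (cap_i+1)): x_1 ≥ 6 gives C(16,3) = 560; x_2 ≥ 3 gives C(19,3) = 969; x_3 ≥ 9 gives C(13,3) = 286; x_4 ≥ 7 gives C(15,3) = 455. Together 2270.
Add back pairs where two caps are both exceeded: 286 + 35 + 84 + 120 + 220 + 20 = 765.
Subtract triples: 4 + 20 + 0 + 1 = 25.
By inclusion–exclusion the count is 1540 − 2270 + 765 − 25 = 10.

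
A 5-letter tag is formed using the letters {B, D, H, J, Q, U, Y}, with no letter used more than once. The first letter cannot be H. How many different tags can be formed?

The first letter has 7−1 = 6 choices (anything except H).
The remaining 4 letters are filled from the other 6 symbols without repetition: 6 × 5 × 4 × 3 = 360.
Total: 6 × 360 = 2160.

2160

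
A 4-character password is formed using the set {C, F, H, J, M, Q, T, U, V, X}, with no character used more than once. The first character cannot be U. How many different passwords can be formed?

The first character has 10−1 = 9 choices (anything except U).
The remaining 3 characters are filled from the other 9 symbols without repetition: 9 × 8 × 7 = 504.
Total: 9 × 504 = 4536.

4536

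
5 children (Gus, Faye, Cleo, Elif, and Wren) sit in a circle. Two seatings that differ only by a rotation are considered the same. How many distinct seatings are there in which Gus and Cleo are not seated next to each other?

All circular seatings of 5 people number (4)! = 24.
Those with Gus next to Cleo: fuse the pair into one unit and seat 4 units around a circle — 2·(3)! = 12.
Subtracting, 24 − 12 = 12.

12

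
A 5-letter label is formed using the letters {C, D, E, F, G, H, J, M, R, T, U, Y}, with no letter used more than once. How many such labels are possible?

95040

This is a permutation of 5 out of 12: P(12,5) = 12!/7!.
12 × 11 × 10 × 9 × 8 = 95040.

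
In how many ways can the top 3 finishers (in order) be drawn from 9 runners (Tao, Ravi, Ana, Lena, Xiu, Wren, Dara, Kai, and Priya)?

504

This is an ordered selection of 3 from 9: P(9,3).
That gives 9 × 8 × 7 = 504.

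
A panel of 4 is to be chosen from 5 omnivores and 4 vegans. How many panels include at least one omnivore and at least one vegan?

With no constraint there are C(9,4) = 126 possible selections.
Subtract selections that omit an entire group: no omnivores → C(4,4) = 1; no vegans → C(5,4) = 5.
Both groups omitted at once is impossible, so 126 − 6 = 120.

120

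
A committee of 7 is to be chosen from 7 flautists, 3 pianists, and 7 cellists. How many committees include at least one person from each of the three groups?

Total 7-person selections from all 17: C(17,7) = 19448.
Subtract selections that omit an entire group: no flautists → C(10,7) = 120; no pianists → C(14,7) = 3432; no cellists → C(10,7) = 120.
Add back selections omitting two groups (i.e. drawn from a single group): C(7,7) + C(3,7) + C(7,7) = 2.
By inclusion–exclusion: 19448 − 3672 + 2 = 15778.

15778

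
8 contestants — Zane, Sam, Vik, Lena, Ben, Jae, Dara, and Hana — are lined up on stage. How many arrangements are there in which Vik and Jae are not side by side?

Of the 8! = 40320 arrangements, those with Vik and Jae adjacent number 2 × 7! = 10080 (treat the pair as a block with 2 internal orders).
So 40320 − 10080 = 30240 arrangements keep them apart.

30240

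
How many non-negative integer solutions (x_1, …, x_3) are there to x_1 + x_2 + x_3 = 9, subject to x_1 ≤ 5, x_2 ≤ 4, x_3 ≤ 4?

By stars and bars, unrestricted non-negative solutions to x_1+…+x_3 = 9 number C(9+2,2) = 55.
Subtract solutions that violate a single cap (substitute x_i' = x_i − (cap_i+1)): x_1 ≥ 6 gives C(5,2) = 10; x_2 ≥ 5 gives C(6,2) = 15; x_3 ≥ 5 gives C(6,2) = 15. Together 40.
No two caps can be exceeded simultaneously, so the pair terms are all 0.
By inclusion–exclusion the count is 55 − 40 + 0 = 15.

15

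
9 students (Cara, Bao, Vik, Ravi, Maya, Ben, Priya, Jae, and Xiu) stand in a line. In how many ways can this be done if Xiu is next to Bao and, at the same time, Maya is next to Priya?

Treat {Xiu,Bao} as one block (2 orders) and {Maya,Priya} as another (2 orders).
That leaves 7 units to arrange: 2 × 2 × 7! = 4 × 5040 = 20160.

20160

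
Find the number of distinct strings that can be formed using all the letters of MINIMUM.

420

The 7 letters of MINIMUM have repeats: I appearing twice and M appearing 3 times.
Dividing 7! = 5040 by 3!·2! = 12 for the repeated letters gives 420.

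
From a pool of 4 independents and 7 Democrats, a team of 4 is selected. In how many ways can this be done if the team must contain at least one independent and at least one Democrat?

With no constraint there are C(11,4) = 330 possible selections.
Subtract selections that omit an entire group: no independents → C(7,4) = 35; no Democrats → C(4,4) = 1.
Both groups omitted at once is impossible, so 330 − 36 = 294.

294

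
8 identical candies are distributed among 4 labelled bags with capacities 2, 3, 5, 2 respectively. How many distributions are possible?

Without the upper bounds there are C(11,3) = 165 ways to split 8 among 4 bags.
Subtract solutions that violate a single cap (substitute x_i' = x_i − (cap_i+1)): x_1 ≥ 3 gives C(8,3) = 56; x_2 ≥ 4 gives C(7,3) = 35; x_3 ≥ 6 gives C(5,3) = 10; x_4 ≥ 3 gives C(8,3) = 56. Together 157.
Add back pairs where two caps are both exceeded: 4 + 0 + 10 + 0 + 4 + 0 = 18.
By inclusion–exclusion the count is 165 − 157 + 18 = 26.

26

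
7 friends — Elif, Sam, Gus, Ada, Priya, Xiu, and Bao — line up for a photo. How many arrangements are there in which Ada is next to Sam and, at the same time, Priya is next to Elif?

Treat {Ada,Sam} as one block (2 orders) and {Priya,Elif} as another (2 orders).
That leaves 5 units to arrange: 2 × 2 × 5! = 4 × 120 = 480.

480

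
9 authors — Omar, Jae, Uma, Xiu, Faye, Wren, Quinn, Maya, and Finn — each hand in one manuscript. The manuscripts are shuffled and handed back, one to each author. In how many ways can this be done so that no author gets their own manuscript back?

This is the derangement count D_9: permutations of 9 items with no fixed point.
By inclusion–exclusion this is Σ_{j=0}^{9} (−1)^j C(9,j)·(9−j)!.
Computing: 362880 − 362880 + 181440 − 60480 + 15120 − 3024 + 504 − 72 + 9 − 1 = 133496.

133496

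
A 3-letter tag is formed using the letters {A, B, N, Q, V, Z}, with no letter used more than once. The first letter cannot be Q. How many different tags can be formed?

100

The first letter has 6−1 = 5 choices (anything except Q).
The remaining 2 letters are filled from the other 5 symbols without repetition: 5 × 4 = 20.
Total: 5 × 20 = 100.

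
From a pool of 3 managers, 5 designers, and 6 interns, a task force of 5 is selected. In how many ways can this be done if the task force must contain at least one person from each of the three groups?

With no constraint there are C(14,5) = 2002 possible selections.
Subtract selections that omit an entire group: no managers → C(11,5) = 462; no designers → C(9,5) = 126; no interns → C(8,5) = 56.
Add back selections omitting two groups (i.e. drawn from a single group): C(3,5) + C(5,5) + C(6,5) = 7.
By inclusion–exclusion: 2002 − 644 + 7 = 1365.

1365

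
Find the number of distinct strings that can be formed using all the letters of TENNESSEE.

The 9 letters of TENNESSEE have repeats: E appearing 4 times, N appearing twice, and S appearing twice.
The number of distinct arrangements is 9!/(4!·2!·2!) = 362880/96 = 3780.

3780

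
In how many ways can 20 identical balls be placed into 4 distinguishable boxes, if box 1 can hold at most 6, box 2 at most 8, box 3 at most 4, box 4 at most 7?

Ignoring the caps, the number of non-negative solutions to x_1+…+x_4 = 20 is C(23,3) = 1771.
Subtract solutions that violate a single cap (substitute x_i' = x_i − (cap_i+1)): x_1 ≥ 7 gives C(16,3) = 560; x_2 ≥ 9 gives C(14,3) = 364; x_3 ≥ 5 gives C(18,3) = 816; x_4 ≥ 8 gives C(15,3) = 455. Together 2195.
Add back pairs where two caps are both exceeded: 35 + 165 + 56 + 84 + 20 + 120 = 480.
Subtract triples: 0 + 0 + 1 + 0 = 1.
By inclusion–exclusion the count is 1771 − 2195 + 480 − 1 = 55.

55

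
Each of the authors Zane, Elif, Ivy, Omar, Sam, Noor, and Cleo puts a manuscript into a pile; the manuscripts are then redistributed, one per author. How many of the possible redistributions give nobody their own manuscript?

This is the derangement count D_7: permutations of 7 items with no fixed point.
By inclusion–exclusion this is Σ_{j=0}^{7} (−1)^j C(7,j)·(7−j)!.
Computing: 5040 − 5040 + 2520 − 840 + 210 − 42 + 7 − 1 = 1854.

1854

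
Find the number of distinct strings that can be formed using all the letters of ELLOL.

20

Letter multiplicities in ELLOL: E×1, L×3, O×1.
So there are 5! / (3!) = 20 distinguishable arrangements.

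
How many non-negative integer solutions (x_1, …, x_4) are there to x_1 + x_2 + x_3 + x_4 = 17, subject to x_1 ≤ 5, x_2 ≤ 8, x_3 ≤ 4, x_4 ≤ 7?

By stars and bars, unrestricted non-negative solutions to x_1+…+x_4 = 17 number C(17+3,3) = 1140.
Subtract solutions that violate a single cap (substitute x_i' = x_i − (cap_i+1)): x_1 ≥ 6 gives C(14,3) = 364; x_2 ≥ 9 gives C(11,3) = 165; x_3 ≥ 5 gives C(15,3) = 455; x_4 ≥ 8 gives C(12,3) = 220. Together 1204.
Add back pairs where two caps are both exceeded: 10 + 84 + 20 + 20 + 1 + 35 = 170.
By inclusion–exclusion the count is 1140 − 1204 + 170 = 106.

106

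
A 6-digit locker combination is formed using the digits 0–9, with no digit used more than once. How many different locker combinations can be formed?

151200

This is a permutation of 6 out of 10: P(10,6) = 10!/4!.
That product is 10 × 9 × 8 × 7 × 6 × 5 = 151200.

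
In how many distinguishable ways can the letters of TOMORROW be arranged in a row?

Letter multiplicities in TOMORROW: M×1, O×3, R×2, T×1, W×1.
Dividing 8! = 40320 by 3!·2! = 12 for the repeated letters gives 3360.

3360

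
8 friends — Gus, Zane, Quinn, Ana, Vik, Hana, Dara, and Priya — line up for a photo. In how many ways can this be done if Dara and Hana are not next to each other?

30240

Of the 8! = 40320 arrangements, those with Dara and Hana adjacent number 2 × 7! = 10080 (treat the pair as a block with 2 internal orders).
So 40320 − 10080 = 30240 arrangements keep them apart.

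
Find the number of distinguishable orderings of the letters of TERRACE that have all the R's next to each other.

360

Treat the 2 copies of R as a single block. The multiset to arrange is then {RR, A, C, E, E, T}, 6 items in all.
That gives (6)!/(2!) = 360 arrangements.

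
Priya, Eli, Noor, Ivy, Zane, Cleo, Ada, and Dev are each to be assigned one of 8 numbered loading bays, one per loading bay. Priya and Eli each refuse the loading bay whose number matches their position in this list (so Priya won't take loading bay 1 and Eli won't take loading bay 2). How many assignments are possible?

30960

Let Aᵢ (for i ∈ {1, 2}) be the placements that put person i in their forbidden loading bay. Any j of these fix j positions, leaving (8−j)! ways to fill the rest, and there are C(2,j) ways to pick which j.
By inclusion–exclusion, the number of valid placements is Σ_{j=0}^{2} (−1)^j C(2,j)·(8−j)!.
Computing: 40320 − 10080 + 720 = 30960.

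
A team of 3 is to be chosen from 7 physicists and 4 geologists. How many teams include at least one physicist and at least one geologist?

126

Unrestricted: C(11,3) = 165 ways to pick any 3 of the 11.
Subtract selections that omit an entire group: no physicists → C(4,3) = 4; no geologists → C(7,3) = 35.
Both groups omitted at once is impossible, so 165 − 39 = 126.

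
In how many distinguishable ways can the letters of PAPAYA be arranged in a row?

PAPAYA has 6 letters with A appearing 3 times and P appearing twice.
Dividing 6! = 720 by 3!·2! = 12 for the repeated letters gives 60.

60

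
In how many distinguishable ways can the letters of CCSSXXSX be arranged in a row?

CCSSXXSX has 8 letters with C appearing twice, S appearing 3 times, and X appearing 3 times.
Dividing 8! = 40320 by 3!·3!·2! = 72 for the repeated letters gives 560.

560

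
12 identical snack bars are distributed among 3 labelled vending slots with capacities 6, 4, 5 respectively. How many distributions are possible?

10

By stars and bars, unrestricted non-negative solutions to x_1+…+x_3 = 12 number C(12+2,2) = 91.
Subtract solutions that violate a single cap (substitute x_i' = x_i − (cap_i+1)): x_1 ≥ 7 gives C(7,2) = 21; x_2 ≥ 5 gives C(9,2) = 36; x_3 ≥ 6 gives C(8,2) = 28. Together 85.
Add back pairs where two caps are both exceeded: 1 + 0 + 3 = 4.
By inclusion–exclusion the count is 91 − 85 + 4 = 10.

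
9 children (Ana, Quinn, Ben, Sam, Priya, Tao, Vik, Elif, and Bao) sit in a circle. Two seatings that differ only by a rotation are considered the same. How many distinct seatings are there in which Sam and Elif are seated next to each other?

10080

Glue Sam and Elif into a block (2 internal orders). Seating 8 units around a circle gives (7)! arrangements.
So 2 × (7)! = 2 × 5040 = 10080.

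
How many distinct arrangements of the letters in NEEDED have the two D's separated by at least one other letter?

There are 6!/(3!·2!) = 60 arrangements of NEEDED in total.
If the two D's are adjacent, glue them into one block, leaving 5 items to arrange: (5)!/(3!) = 20 ways.
Subtracting, 60 − 20 = 40 arrangements keep the D's apart.

40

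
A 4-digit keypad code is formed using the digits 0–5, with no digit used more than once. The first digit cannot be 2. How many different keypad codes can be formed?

The first digit has 6−1 = 5 choices (anything except 2).
The remaining 3 digits are filled from the other 5 symbols without repetition: 5 × 4 × 3 = 60.
Total: 5 × 60 = 300.

300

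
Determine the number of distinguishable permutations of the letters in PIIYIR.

PIIYIR has 6 letters with I appearing 3 times.
So there are 6! / (3!) = 120 distinguishable arrangements.

120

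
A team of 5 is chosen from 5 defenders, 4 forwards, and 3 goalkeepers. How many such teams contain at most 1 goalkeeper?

504

Split by how many goalkeepers are chosen (0 through 1).
Sum: C(3,0)·C(9,5) + C(3,1)·C(9,4) = 126 + 378 = 504.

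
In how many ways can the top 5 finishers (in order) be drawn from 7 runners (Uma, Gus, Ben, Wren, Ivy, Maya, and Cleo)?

There are 7 choices for 1st place, 6 for 2nd, and so on down to 3 for position 5.
That gives 7 × 6 × 5 × 4 × 3 = 2520.

2520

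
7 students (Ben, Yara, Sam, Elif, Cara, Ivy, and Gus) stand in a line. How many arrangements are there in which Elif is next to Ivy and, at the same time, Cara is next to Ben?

Treat {Elif,Ivy} as one block (2 orders) and {Cara,Ben} as another (2 orders).
That leaves 5 units to arrange: 2 × 2 × 5! = 4 × 120 = 480.

480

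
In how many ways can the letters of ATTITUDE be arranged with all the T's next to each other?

Treat the 3 copies of T as a single block. The multiset to arrange is then {TTT, A, D, E, I, U}, 6 items in all.
All 6 items are distinct, so there are (6)! = 720 arrangements.

720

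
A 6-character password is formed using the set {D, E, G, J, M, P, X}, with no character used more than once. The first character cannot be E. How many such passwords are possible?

The first character has 7−1 = 6 choices (anything except E).
The remaining 5 characters are filled from the other 6 symbols without repetition: 6 × 5 × 4 × 3 × 2 = 720.
Total: 6 × 720 = 4320.

4320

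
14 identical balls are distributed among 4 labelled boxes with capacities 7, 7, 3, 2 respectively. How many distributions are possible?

Without the upper bounds there are C(17,3) = 680 ways to split 14 among 4 boxes.
Subtract solutions that violate a single cap (substitute x_i' = x_i − (cap_i+1)): x_1 ≥ 8 gives C(9,3) = 84; x_2 ≥ 8 gives C(9,3) = 84; x_3 ≥ 4 gives C(13,3) = 286; x_4 ≥ 3 gives C(14,3) = 364. Together 818.
Add back pairs where two caps are both exceeded: 0 + 10 + 20 + 10 + 20 + 120 = 180.
By inclusion–exclusion the count is 680 − 818 + 180 = 42.

42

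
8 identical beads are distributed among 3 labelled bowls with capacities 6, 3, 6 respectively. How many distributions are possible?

By stars and bars, unrestricted non-negative solutions to x_1+…+x_3 = 8 number C(8+2,2) = 45.
Subtract solutions that violate a single cap (substitute x_i' = x_i − (cap_i+1)): x_1 ≥ 7 gives C(3,2) = 3; x_2 ≥ 4 gives C(6,2) = 15; x_3 ≥ 7 gives C(3,2) = 3. Together 21.
No two caps can be exceeded simultaneously, so the pair terms are all 0.
By inclusion–exclusion the count is 45 − 21 + 0 = 24.

24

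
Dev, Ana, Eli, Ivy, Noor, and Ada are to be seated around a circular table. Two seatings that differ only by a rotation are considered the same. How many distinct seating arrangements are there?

120

Seat Dev anywhere (absorbing the rotational symmetry), then permute the other 5: (5)! = 120.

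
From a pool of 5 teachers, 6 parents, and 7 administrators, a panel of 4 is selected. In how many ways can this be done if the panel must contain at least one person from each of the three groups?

1575

Total 4-person selections from all 18: C(18,4) = 3060.
Selections missing a whole group: no teachers → C(13,4) = 715; no parents → C(12,4) = 495; no administrators → C(11,4) = 330.
Add back selections omitting two groups (i.e. drawn from a single group): C(5,4) + C(6,4) + C(7,4) = 55.
By inclusion–exclusion: 3060 − 1540 + 55 = 1575.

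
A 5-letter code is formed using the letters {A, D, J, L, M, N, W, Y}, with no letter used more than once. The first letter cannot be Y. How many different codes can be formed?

5880

The first letter has 8−1 = 7 choices (anything except Y).
The remaining 4 letters are filled from the other 7 symbols without repetition: 7 × 6 × 5 × 4 = 840.
Total: 7 × 840 = 5880.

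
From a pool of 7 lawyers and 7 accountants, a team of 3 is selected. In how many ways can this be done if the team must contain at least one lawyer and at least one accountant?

With no constraint there are C(14,3) = 364 possible selections.
Selections missing a whole group: no lawyers → C(7,3) = 35; no accountants → C(7,3) = 35.
Both groups omitted at once is impossible, so 364 − 70 = 294.

294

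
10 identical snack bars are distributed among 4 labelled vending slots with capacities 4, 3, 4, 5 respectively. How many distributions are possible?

Ignoring the caps, the number of non-negative solutions to x_1+…+x_4 = 10 is C(13,3) = 286.
Subtract solutions that violate a single cap (substitute x_i' = x_i − (cap_i+1)): x_1 ≥ 5 gives C(8,3) = 56; x_2 ≥ 4 gives C(9,3) = 84; x_3 ≥ 5 gives C(8,3) = 56; x_4 ≥ 6 gives C(7,3) = 35. Together 231.
Add back pairs where two caps are both exceeded: 4 + 1 + 0 + 4 + 1 + 0 = 10.
By inclusion–exclusion the count is 286 − 231 + 10 = 65.

65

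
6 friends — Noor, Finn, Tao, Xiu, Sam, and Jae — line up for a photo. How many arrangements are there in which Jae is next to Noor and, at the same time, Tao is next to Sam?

Treat {Jae,Noor} as one block (2 orders) and {Tao,Sam} as another (2 orders).
That leaves 4 units to arrange: 2 × 2 × 4! = 4 × 24 = 96.

96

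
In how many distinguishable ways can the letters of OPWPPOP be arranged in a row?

Letter multiplicities in OPWPPOP: O×2, P×4, W×1.
So there are 7! / (4!·2!) = 105 distinguishable arrangements.

105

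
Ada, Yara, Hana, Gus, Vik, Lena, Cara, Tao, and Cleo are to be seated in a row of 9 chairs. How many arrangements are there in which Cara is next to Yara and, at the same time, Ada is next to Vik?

20160

Treat {Cara,Yara} as one block (2 orders) and {Ada,Vik} as another (2 orders).
That leaves 7 units to arrange: 2 × 2 × 7! = 4 × 5040 = 20160.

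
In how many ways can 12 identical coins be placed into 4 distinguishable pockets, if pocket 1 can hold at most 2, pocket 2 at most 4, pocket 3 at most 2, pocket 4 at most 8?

27

By stars and bars, unrestricted non-negative solutions to x_1+…+x_4 = 12 number C(12+3,3) = 455.
Subtract solutions that violate a single cap (substitute x_i' = x_i − (cap_i+1)): x_1 ≥ 3 gives C(12,3) = 220; x_2 ≥ 5 gives C(10,3) = 120; x_3 ≥ 3 gives C(12,3) = 220; x_4 ≥ 9 gives C(6,3) = 20. Together 580.
Add back pairs where two caps are both exceeded: 35 + 84 + 1 + 35 + 0 + 1 = 156.
Subtract triples: 4 + 0 + 0 + 0 = 4.
By inclusion–exclusion the count is 455 − 580 + 156 − 4 = 27.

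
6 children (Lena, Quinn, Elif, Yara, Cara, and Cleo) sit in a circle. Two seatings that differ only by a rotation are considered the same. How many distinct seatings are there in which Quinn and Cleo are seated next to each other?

48

Glue Quinn and Cleo into a block (2 internal orders). Seating 5 units around a circle gives (4)! arrangements.
So 2 × (4)! = 2 × 24 = 48.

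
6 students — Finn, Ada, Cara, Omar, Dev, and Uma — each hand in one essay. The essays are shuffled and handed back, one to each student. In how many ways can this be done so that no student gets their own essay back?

Let Aᵢ be the assignments in which student i gets their own essay. We want the size of the complement of A₁∪…∪A_6.
By inclusion–exclusion this is Σ_{j=0}^{6} (−1)^j C(6,j)·(6−j)!.
Computing: 720 − 720 + 360 − 120 + 30 − 6 + 1 = 265.

265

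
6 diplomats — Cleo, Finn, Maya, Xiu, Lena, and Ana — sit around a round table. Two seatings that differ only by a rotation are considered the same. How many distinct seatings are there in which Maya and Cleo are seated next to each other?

Treat {Maya, Cleo} as one unit (2 internal orders) and seat the resulting 5 units around the table: (4)! circular arrangements.
So 2 × (4)! = 2 × 24 = 48.

48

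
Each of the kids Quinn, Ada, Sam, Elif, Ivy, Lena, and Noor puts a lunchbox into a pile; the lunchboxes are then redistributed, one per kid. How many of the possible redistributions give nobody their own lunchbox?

1854

This is the derangement count D_7: permutations of 7 items with no fixed point.
By inclusion–exclusion this is Σ_{j=0}^{7} (−1)^j C(7,j)·(7−j)!.
Computing: 5040 − 5040 + 2520 − 840 + 210 − 42 + 7 − 1 = 1854.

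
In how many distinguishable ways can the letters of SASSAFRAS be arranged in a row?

The 9 letters of SASSAFRAS have repeats: A appearing 3 times and S appearing 4 times.
The number of distinct arrangements is 9!/(4!·3!) = 362880/144 = 2520.

2520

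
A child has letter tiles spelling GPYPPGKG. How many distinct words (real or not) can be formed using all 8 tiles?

1120

The 8 letters of GPYPPGKG have repeats: G appearing 3 times and P appearing 3 times.
Dividing 8! = 40320 by 3!·3! = 36 for the repeated letters gives 1120.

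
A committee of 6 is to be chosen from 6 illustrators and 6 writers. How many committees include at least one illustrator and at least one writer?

922

Total 6-person selections from all 12: C(12,6) = 924.
Subtract selections that omit an entire group: no illustrators → C(6,6) = 1; no writers → C(6,6) = 1.
Both groups omitted at once is impossible, so 924 − 2 = 922.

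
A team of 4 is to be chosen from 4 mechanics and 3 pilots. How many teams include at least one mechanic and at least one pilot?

34

With no constraint there are C(7,4) = 35 possible selections.
Subtract selections that omit an entire group: no mechanics → C(3,4) = 0; no pilots → C(4,4) = 1.
Both groups omitted at once is impossible, so 35 − 1 = 34.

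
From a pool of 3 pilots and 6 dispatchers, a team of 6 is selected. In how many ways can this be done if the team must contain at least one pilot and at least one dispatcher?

83

With no constraint there are C(9,6) = 84 possible selections.
Subtract selections that omit an entire group: no pilots → C(6,6) = 1; no dispatchers → C(3,6) = 0.
Both groups omitted at once is impossible, so 84 − 1 = 83.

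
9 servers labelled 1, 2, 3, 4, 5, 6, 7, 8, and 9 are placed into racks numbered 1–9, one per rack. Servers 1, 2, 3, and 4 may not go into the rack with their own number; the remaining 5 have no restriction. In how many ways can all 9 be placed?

Let Aᵢ (for 1 ≤ i ≤ 4) be the placements that put server i in its forbidden rack. Any j of these fix j positions, leaving (9−j)! ways to fill the rest, and there are C(4,j) ways to pick which j.
By inclusion–exclusion, the number of valid placements is Σ_{j=0}^{4} (−1)^j C(4,j)·(9−j)!.
Computing: 362880 − 161280 + 30240 − 2880 + 120 = 229080.

229080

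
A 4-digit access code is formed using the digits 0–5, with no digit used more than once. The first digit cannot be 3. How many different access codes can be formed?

The first digit has 6−1 = 5 choices (anything except 3).
The remaining 3 digits are filled from the other 5 symbols without repetition: 5 × 4 × 3 = 60.
Total: 5 × 60 = 300.

300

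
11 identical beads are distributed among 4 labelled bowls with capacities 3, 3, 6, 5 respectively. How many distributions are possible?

63

Without the upper bounds there are C(14,3) = 364 ways to split 11 among 4 bowls.
Subtract solutions that violate a single cap (substitute x_i' = x_i − (cap_i+1)): x_1 ≥ 4 gives C(10,3) = 120; x_2 ≥ 4 gives C(10,3) = 120; x_3 ≥ 7 gives C(7,3) = 35; x_4 ≥ 6 gives C(8,3) = 56. Together 331.
Add back pairs where two caps are both exceeded: 20 + 1 + 4 + 1 + 4 + 0 = 30.
By inclusion–exclusion the count is 364 − 331 + 30 = 63.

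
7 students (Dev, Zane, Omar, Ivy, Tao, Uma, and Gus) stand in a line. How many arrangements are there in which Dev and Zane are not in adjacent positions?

Of the 7! = 5040 arrangements, those with Dev and Zane adjacent number 2 × 6! = 1440 (treat the pair as a block with 2 internal orders).
Complementary counting: 5040 − 1440 = 3600.

3600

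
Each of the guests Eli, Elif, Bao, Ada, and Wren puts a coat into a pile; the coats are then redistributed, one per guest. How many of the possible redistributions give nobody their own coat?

Count assignments avoiding every fixed point. For any j of the 5 guests fixed to their own coat, the other 5−j can be arranged in (5−j)! ways.
By inclusion–exclusion this is Σ_{j=0}^{5} (−1)^j C(5,j)·(5−j)!.
Computing: 120 − 120 + 60 − 20 + 5 − 1 = 44.

44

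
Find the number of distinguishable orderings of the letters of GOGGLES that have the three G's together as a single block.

Treat the 3 copies of G as a single block. The multiset to arrange is then {GGG, E, L, O, S}, 5 items in all.
All 5 items are distinct, so there are (5)! = 120 arrangements.

120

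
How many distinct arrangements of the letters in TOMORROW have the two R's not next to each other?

There are 8!/(3!·2!) = 3360 arrangements of TOMORROW in total.
If the two R's are adjacent, glue them into one block, leaving 7 items to arrange: (7)!/(3!) = 840 ways.
Subtracting, 3360 − 840 = 2520 arrangements keep the R's apart.

2520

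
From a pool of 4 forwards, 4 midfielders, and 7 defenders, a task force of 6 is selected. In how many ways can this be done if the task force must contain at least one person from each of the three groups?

4060

With no constraint there are C(15,6) = 5005 possible selections.
Selections missing a whole group: no forwards → C(11,6) = 462; no midfielders → C(11,6) = 462; no defenders → C(8,6) = 28.
Add back selections omitting two groups (i.e. drawn from a single group): C(4,6) + C(4,6) + C(7,6) = 7.
By inclusion–exclusion: 5005 − 952 + 7 = 4060.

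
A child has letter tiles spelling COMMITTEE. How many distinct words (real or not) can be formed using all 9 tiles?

COMMITTEE has 9 letters with E appearing twice, M appearing twice, and T appearing twice.
The number of distinct arrangements is 9!/(2!·2!·2!) = 362880/8 = 45360.

45360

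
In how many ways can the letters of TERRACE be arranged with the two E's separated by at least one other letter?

900

There are 7!/(2!·2!) = 1260 arrangements of TERRACE in total.
If the two E's are adjacent, glue them into one block, leaving 6 items to arrange: (6)!/(2!) = 360 ways.
Hence 1260 − 360 = 900.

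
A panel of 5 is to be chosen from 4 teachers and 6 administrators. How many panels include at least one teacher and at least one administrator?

Unrestricted: C(10,5) = 252 ways to pick any 5 of the 10.
Subtract selections that omit an entire group: no teachers → C(6,5) = 6; no administrators → C(4,5) = 0.
Both groups omitted at once is impossible, so 252 − 6 = 246.

246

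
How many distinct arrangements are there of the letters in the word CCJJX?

30

CCJJX has 5 letters with C appearing twice and J appearing twice.
The number of distinct arrangements is 5!/(2!·2!) = 120/4 = 30.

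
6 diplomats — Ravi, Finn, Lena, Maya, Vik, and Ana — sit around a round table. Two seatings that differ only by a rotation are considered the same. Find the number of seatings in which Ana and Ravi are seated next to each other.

Treat {Ana, Ravi} as one unit (2 internal orders) and seat the resulting 5 units around the table: (4)! circular arrangements.
So 2 × (4)! = 2 × 24 = 48.

48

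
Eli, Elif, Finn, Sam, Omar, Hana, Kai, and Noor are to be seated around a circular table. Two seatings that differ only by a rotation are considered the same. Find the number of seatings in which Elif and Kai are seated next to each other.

Glue Elif and Kai into a block (2 internal orders). Seating 7 units around a circle gives (6)! arrangements.
So 2 × (6)! = 2 × 720 = 1440.

1440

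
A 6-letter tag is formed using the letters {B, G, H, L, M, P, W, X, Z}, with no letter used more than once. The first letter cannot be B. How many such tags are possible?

The first letter has 9−1 = 8 choices (anything except B).
The remaining 5 letters are filled from the other 8 symbols without repetition: 8 × 7 × 6 × 5 × 4 = 6720.
Total: 8 × 6720 = 53760.

53760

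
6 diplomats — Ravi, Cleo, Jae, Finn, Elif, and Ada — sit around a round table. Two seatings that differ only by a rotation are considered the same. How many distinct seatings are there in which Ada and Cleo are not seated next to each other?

All circular seatings of 6 people number (5)! = 120.
Those with Ada next to Cleo: fuse the pair into one unit and seat 5 units around a circle — 2·(4)! = 48.
Subtracting, 120 − 48 = 72.

72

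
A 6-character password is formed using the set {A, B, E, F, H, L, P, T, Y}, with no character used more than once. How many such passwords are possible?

With no repetition, fill the 6 characters in order: 9 choices, then 8, down to 4.
9 × 8 × 7 × 6 × 5 × 4 = 60480.

60480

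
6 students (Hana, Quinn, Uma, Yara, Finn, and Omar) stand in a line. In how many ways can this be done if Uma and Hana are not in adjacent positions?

There are 6! = 720 arrangements in all. If Uma and Hana are adjacent, merging them into one block gives 2·(5)! = 240 arrangements.
So 720 − 240 = 480 arrangements keep them apart.

480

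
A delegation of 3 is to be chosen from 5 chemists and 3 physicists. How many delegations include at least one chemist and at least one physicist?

With no constraint there are C(8,3) = 56 possible selections.
Selections missing a whole group: no chemists → C(3,3) = 1; no physicists → C(5,3) = 10.
Both groups omitted at once is impossible, so 56 − 11 = 45.

45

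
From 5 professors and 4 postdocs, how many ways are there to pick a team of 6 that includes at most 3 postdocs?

Split by how many postdocs are chosen (0 through 3).
Sum: C(4,0)·C(5,6) + C(4,1)·C(5,5) + C(4,2)·C(5,4) + C(4,3)·C(5,3) = 0 + 4 + 30 + 40 = 74.

74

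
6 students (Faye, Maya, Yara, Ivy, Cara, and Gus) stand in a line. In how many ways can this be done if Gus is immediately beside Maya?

Treat {Gus, Maya} as a single unit. There are 5 units to order, and the pair itself can be ordered 2 ways.
So the count is 2·(5)! = 240.

240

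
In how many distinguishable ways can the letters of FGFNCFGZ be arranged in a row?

3360

Letter multiplicities in FGFNCFGZ: C×1, F×3, G×2, N×1, Z×1.
So there are 8! / (3!·2!) = 3360 distinguishable arrangements.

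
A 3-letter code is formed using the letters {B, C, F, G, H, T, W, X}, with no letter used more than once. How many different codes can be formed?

This is a permutation of 3 out of 8: P(8,3) = 8!/5!.
That product is 8 × 7 × 6 = 336.

336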